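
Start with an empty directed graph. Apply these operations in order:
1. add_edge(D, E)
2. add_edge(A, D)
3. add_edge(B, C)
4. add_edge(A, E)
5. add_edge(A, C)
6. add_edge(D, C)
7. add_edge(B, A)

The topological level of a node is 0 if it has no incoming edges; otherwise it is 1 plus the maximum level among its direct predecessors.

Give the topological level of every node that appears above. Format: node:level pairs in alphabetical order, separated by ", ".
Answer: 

Op 1: add_edge(D, E). Edges now: 1
Op 2: add_edge(A, D). Edges now: 2
Op 3: add_edge(B, C). Edges now: 3
Op 4: add_edge(A, E). Edges now: 4
Op 5: add_edge(A, C). Edges now: 5
Op 6: add_edge(D, C). Edges now: 6
Op 7: add_edge(B, A). Edges now: 7
Compute levels (Kahn BFS):
  sources (in-degree 0): B
  process B: level=0
    B->A: in-degree(A)=0, level(A)=1, enqueue
    B->C: in-degree(C)=2, level(C)>=1
  process A: level=1
    A->C: in-degree(C)=1, level(C)>=2
    A->D: in-degree(D)=0, level(D)=2, enqueue
    A->E: in-degree(E)=1, level(E)>=2
  process D: level=2
    D->C: in-degree(C)=0, level(C)=3, enqueue
    D->E: in-degree(E)=0, level(E)=3, enqueue
  process C: level=3
  process E: level=3
All levels: A:1, B:0, C:3, D:2, E:3

Answer: A:1, B:0, C:3, D:2, E:3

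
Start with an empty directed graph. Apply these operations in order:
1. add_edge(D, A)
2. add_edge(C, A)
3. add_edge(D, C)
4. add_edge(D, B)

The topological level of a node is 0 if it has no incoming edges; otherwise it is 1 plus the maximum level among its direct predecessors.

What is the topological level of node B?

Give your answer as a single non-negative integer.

Answer: 1

Derivation:
Op 1: add_edge(D, A). Edges now: 1
Op 2: add_edge(C, A). Edges now: 2
Op 3: add_edge(D, C). Edges now: 3
Op 4: add_edge(D, B). Edges now: 4
Compute levels (Kahn BFS):
  sources (in-degree 0): D
  process D: level=0
    D->A: in-degree(A)=1, level(A)>=1
    D->B: in-degree(B)=0, level(B)=1, enqueue
    D->C: in-degree(C)=0, level(C)=1, enqueue
  process B: level=1
  process C: level=1
    C->A: in-degree(A)=0, level(A)=2, enqueue
  process A: level=2
All levels: A:2, B:1, C:1, D:0
level(B) = 1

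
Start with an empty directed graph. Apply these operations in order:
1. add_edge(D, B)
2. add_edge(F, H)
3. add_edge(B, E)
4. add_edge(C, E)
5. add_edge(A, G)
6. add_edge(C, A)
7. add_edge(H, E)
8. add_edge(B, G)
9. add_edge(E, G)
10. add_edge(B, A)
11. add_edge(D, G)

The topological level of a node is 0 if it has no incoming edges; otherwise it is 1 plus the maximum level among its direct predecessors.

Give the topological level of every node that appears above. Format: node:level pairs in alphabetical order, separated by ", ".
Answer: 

Op 1: add_edge(D, B). Edges now: 1
Op 2: add_edge(F, H). Edges now: 2
Op 3: add_edge(B, E). Edges now: 3
Op 4: add_edge(C, E). Edges now: 4
Op 5: add_edge(A, G). Edges now: 5
Op 6: add_edge(C, A). Edges now: 6
Op 7: add_edge(H, E). Edges now: 7
Op 8: add_edge(B, G). Edges now: 8
Op 9: add_edge(E, G). Edges now: 9
Op 10: add_edge(B, A). Edges now: 10
Op 11: add_edge(D, G). Edges now: 11
Compute levels (Kahn BFS):
  sources (in-degree 0): C, D, F
  process C: level=0
    C->A: in-degree(A)=1, level(A)>=1
    C->E: in-degree(E)=2, level(E)>=1
  process D: level=0
    D->B: in-degree(B)=0, level(B)=1, enqueue
    D->G: in-degree(G)=3, level(G)>=1
  process F: level=0
    F->H: in-degree(H)=0, level(H)=1, enqueue
  process B: level=1
    B->A: in-degree(A)=0, level(A)=2, enqueue
    B->E: in-degree(E)=1, level(E)>=2
    B->G: in-degree(G)=2, level(G)>=2
  process H: level=1
    H->E: in-degree(E)=0, level(E)=2, enqueue
  process A: level=2
    A->G: in-degree(G)=1, level(G)>=3
  process E: level=2
    E->G: in-degree(G)=0, level(G)=3, enqueue
  process G: level=3
All levels: A:2, B:1, C:0, D:0, E:2, F:0, G:3, H:1

Answer: A:2, B:1, C:0, D:0, E:2, F:0, G:3, H:1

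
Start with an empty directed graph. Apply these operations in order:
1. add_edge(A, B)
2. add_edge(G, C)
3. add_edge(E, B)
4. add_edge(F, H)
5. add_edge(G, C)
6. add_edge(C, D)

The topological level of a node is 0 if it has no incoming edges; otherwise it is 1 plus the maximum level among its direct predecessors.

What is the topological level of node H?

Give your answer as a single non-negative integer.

Op 1: add_edge(A, B). Edges now: 1
Op 2: add_edge(G, C). Edges now: 2
Op 3: add_edge(E, B). Edges now: 3
Op 4: add_edge(F, H). Edges now: 4
Op 5: add_edge(G, C) (duplicate, no change). Edges now: 4
Op 6: add_edge(C, D). Edges now: 5
Compute levels (Kahn BFS):
  sources (in-degree 0): A, E, F, G
  process A: level=0
    A->B: in-degree(B)=1, level(B)>=1
  process E: level=0
    E->B: in-degree(B)=0, level(B)=1, enqueue
  process F: level=0
    F->H: in-degree(H)=0, level(H)=1, enqueue
  process G: level=0
    G->C: in-degree(C)=0, level(C)=1, enqueue
  process B: level=1
  process H: level=1
  process C: level=1
    C->D: in-degree(D)=0, level(D)=2, enqueue
  process D: level=2
All levels: A:0, B:1, C:1, D:2, E:0, F:0, G:0, H:1
level(H) = 1

Answer: 1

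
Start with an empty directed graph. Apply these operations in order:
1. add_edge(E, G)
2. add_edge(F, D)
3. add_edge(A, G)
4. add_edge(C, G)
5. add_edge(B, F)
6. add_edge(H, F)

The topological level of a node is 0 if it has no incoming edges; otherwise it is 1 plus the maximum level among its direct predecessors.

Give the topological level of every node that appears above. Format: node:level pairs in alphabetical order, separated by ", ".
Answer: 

Op 1: add_edge(E, G). Edges now: 1
Op 2: add_edge(F, D). Edges now: 2
Op 3: add_edge(A, G). Edges now: 3
Op 4: add_edge(C, G). Edges now: 4
Op 5: add_edge(B, F). Edges now: 5
Op 6: add_edge(H, F). Edges now: 6
Compute levels (Kahn BFS):
  sources (in-degree 0): A, B, C, E, H
  process A: level=0
    A->G: in-degree(G)=2, level(G)>=1
  process B: level=0
    B->F: in-degree(F)=1, level(F)>=1
  process C: level=0
    C->G: in-degree(G)=1, level(G)>=1
  process E: level=0
    E->G: in-degree(G)=0, level(G)=1, enqueue
  process H: level=0
    H->F: in-degree(F)=0, level(F)=1, enqueue
  process G: level=1
  process F: level=1
    F->D: in-degree(D)=0, level(D)=2, enqueue
  process D: level=2
All levels: A:0, B:0, C:0, D:2, E:0, F:1, G:1, H:0

Answer: A:0, B:0, C:0, D:2, E:0, F:1, G:1, H:0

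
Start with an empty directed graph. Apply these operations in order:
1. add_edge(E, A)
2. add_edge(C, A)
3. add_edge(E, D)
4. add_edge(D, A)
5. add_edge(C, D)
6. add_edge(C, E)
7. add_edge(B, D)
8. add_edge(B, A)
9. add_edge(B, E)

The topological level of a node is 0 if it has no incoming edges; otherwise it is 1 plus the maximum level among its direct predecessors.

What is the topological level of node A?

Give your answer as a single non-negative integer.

Answer: 3

Derivation:
Op 1: add_edge(E, A). Edges now: 1
Op 2: add_edge(C, A). Edges now: 2
Op 3: add_edge(E, D). Edges now: 3
Op 4: add_edge(D, A). Edges now: 4
Op 5: add_edge(C, D). Edges now: 5
Op 6: add_edge(C, E). Edges now: 6
Op 7: add_edge(B, D). Edges now: 7
Op 8: add_edge(B, A). Edges now: 8
Op 9: add_edge(B, E). Edges now: 9
Compute levels (Kahn BFS):
  sources (in-degree 0): B, C
  process B: level=0
    B->A: in-degree(A)=3, level(A)>=1
    B->D: in-degree(D)=2, level(D)>=1
    B->E: in-degree(E)=1, level(E)>=1
  process C: level=0
    C->A: in-degree(A)=2, level(A)>=1
    C->D: in-degree(D)=1, level(D)>=1
    C->E: in-degree(E)=0, level(E)=1, enqueue
  process E: level=1
    E->A: in-degree(A)=1, level(A)>=2
    E->D: in-degree(D)=0, level(D)=2, enqueue
  process D: level=2
    D->A: in-degree(A)=0, level(A)=3, enqueue
  process A: level=3
All levels: A:3, B:0, C:0, D:2, E:1
level(A) = 3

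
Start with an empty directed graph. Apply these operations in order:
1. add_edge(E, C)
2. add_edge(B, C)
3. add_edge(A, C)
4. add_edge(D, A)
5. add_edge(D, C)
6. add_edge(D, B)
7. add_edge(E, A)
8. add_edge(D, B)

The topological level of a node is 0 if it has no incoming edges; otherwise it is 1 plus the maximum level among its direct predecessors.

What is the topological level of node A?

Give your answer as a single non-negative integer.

Answer: 1

Derivation:
Op 1: add_edge(E, C). Edges now: 1
Op 2: add_edge(B, C). Edges now: 2
Op 3: add_edge(A, C). Edges now: 3
Op 4: add_edge(D, A). Edges now: 4
Op 5: add_edge(D, C). Edges now: 5
Op 6: add_edge(D, B). Edges now: 6
Op 7: add_edge(E, A). Edges now: 7
Op 8: add_edge(D, B) (duplicate, no change). Edges now: 7
Compute levels (Kahn BFS):
  sources (in-degree 0): D, E
  process D: level=0
    D->A: in-degree(A)=1, level(A)>=1
    D->B: in-degree(B)=0, level(B)=1, enqueue
    D->C: in-degree(C)=3, level(C)>=1
  process E: level=0
    E->A: in-degree(A)=0, level(A)=1, enqueue
    E->C: in-degree(C)=2, level(C)>=1
  process B: level=1
    B->C: in-degree(C)=1, level(C)>=2
  process A: level=1
    A->C: in-degree(C)=0, level(C)=2, enqueue
  process C: level=2
All levels: A:1, B:1, C:2, D:0, E:0
level(A) = 1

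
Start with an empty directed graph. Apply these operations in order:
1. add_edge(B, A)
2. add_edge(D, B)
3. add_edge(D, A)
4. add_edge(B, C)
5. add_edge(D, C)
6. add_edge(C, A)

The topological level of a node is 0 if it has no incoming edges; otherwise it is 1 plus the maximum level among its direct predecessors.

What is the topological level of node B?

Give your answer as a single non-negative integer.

Op 1: add_edge(B, A). Edges now: 1
Op 2: add_edge(D, B). Edges now: 2
Op 3: add_edge(D, A). Edges now: 3
Op 4: add_edge(B, C). Edges now: 4
Op 5: add_edge(D, C). Edges now: 5
Op 6: add_edge(C, A). Edges now: 6
Compute levels (Kahn BFS):
  sources (in-degree 0): D
  process D: level=0
    D->A: in-degree(A)=2, level(A)>=1
    D->B: in-degree(B)=0, level(B)=1, enqueue
    D->C: in-degree(C)=1, level(C)>=1
  process B: level=1
    B->A: in-degree(A)=1, level(A)>=2
    B->C: in-degree(C)=0, level(C)=2, enqueue
  process C: level=2
    C->A: in-degree(A)=0, level(A)=3, enqueue
  process A: level=3
All levels: A:3, B:1, C:2, D:0
level(B) = 1

Answer: 1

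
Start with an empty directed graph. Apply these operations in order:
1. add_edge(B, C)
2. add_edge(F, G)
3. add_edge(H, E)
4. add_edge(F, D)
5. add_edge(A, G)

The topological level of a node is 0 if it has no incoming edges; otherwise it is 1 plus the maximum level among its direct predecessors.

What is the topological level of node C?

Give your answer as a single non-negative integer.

Answer: 1

Derivation:
Op 1: add_edge(B, C). Edges now: 1
Op 2: add_edge(F, G). Edges now: 2
Op 3: add_edge(H, E). Edges now: 3
Op 4: add_edge(F, D). Edges now: 4
Op 5: add_edge(A, G). Edges now: 5
Compute levels (Kahn BFS):
  sources (in-degree 0): A, B, F, H
  process A: level=0
    A->G: in-degree(G)=1, level(G)>=1
  process B: level=0
    B->C: in-degree(C)=0, level(C)=1, enqueue
  process F: level=0
    F->D: in-degree(D)=0, level(D)=1, enqueue
    F->G: in-degree(G)=0, level(G)=1, enqueue
  process H: level=0
    H->E: in-degree(E)=0, level(E)=1, enqueue
  process C: level=1
  process D: level=1
  process G: level=1
  process E: level=1
All levels: A:0, B:0, C:1, D:1, E:1, F:0, G:1, H:0
level(C) = 1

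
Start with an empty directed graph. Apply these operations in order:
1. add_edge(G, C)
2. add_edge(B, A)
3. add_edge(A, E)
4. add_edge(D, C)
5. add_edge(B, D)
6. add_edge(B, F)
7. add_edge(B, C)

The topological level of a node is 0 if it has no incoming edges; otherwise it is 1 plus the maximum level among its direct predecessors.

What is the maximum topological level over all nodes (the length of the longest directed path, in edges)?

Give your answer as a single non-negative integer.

Op 1: add_edge(G, C). Edges now: 1
Op 2: add_edge(B, A). Edges now: 2
Op 3: add_edge(A, E). Edges now: 3
Op 4: add_edge(D, C). Edges now: 4
Op 5: add_edge(B, D). Edges now: 5
Op 6: add_edge(B, F). Edges now: 6
Op 7: add_edge(B, C). Edges now: 7
Compute levels (Kahn BFS):
  sources (in-degree 0): B, G
  process B: level=0
    B->A: in-degree(A)=0, level(A)=1, enqueue
    B->C: in-degree(C)=2, level(C)>=1
    B->D: in-degree(D)=0, level(D)=1, enqueue
    B->F: in-degree(F)=0, level(F)=1, enqueue
  process G: level=0
    G->C: in-degree(C)=1, level(C)>=1
  process A: level=1
    A->E: in-degree(E)=0, level(E)=2, enqueue
  process D: level=1
    D->C: in-degree(C)=0, level(C)=2, enqueue
  process F: level=1
  process E: level=2
  process C: level=2
All levels: A:1, B:0, C:2, D:1, E:2, F:1, G:0
max level = 2

Answer: 2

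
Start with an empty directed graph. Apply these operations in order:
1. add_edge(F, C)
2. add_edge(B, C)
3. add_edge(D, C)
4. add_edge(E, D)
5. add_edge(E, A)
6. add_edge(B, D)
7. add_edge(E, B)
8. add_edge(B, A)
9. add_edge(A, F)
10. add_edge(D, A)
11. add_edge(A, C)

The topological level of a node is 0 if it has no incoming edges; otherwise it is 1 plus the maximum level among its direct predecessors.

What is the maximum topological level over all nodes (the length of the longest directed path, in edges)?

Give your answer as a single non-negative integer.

Op 1: add_edge(F, C). Edges now: 1
Op 2: add_edge(B, C). Edges now: 2
Op 3: add_edge(D, C). Edges now: 3
Op 4: add_edge(E, D). Edges now: 4
Op 5: add_edge(E, A). Edges now: 5
Op 6: add_edge(B, D). Edges now: 6
Op 7: add_edge(E, B). Edges now: 7
Op 8: add_edge(B, A). Edges now: 8
Op 9: add_edge(A, F). Edges now: 9
Op 10: add_edge(D, A). Edges now: 10
Op 11: add_edge(A, C). Edges now: 11
Compute levels (Kahn BFS):
  sources (in-degree 0): E
  process E: level=0
    E->A: in-degree(A)=2, level(A)>=1
    E->B: in-degree(B)=0, level(B)=1, enqueue
    E->D: in-degree(D)=1, level(D)>=1
  process B: level=1
    B->A: in-degree(A)=1, level(A)>=2
    B->C: in-degree(C)=3, level(C)>=2
    B->D: in-degree(D)=0, level(D)=2, enqueue
  process D: level=2
    D->A: in-degree(A)=0, level(A)=3, enqueue
    D->C: in-degree(C)=2, level(C)>=3
  process A: level=3
    A->C: in-degree(C)=1, level(C)>=4
    A->F: in-degree(F)=0, level(F)=4, enqueue
  process F: level=4
    F->C: in-degree(C)=0, level(C)=5, enqueue
  process C: level=5
All levels: A:3, B:1, C:5, D:2, E:0, F:4
max level = 5

Answer: 5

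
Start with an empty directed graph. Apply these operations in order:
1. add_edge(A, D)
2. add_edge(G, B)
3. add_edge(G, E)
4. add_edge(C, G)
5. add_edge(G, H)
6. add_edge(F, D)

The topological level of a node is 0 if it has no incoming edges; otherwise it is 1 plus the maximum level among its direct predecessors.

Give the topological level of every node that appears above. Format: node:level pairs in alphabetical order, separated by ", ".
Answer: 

Op 1: add_edge(A, D). Edges now: 1
Op 2: add_edge(G, B). Edges now: 2
Op 3: add_edge(G, E). Edges now: 3
Op 4: add_edge(C, G). Edges now: 4
Op 5: add_edge(G, H). Edges now: 5
Op 6: add_edge(F, D). Edges now: 6
Compute levels (Kahn BFS):
  sources (in-degree 0): A, C, F
  process A: level=0
    A->D: in-degree(D)=1, level(D)>=1
  process C: level=0
    C->G: in-degree(G)=0, level(G)=1, enqueue
  process F: level=0
    F->D: in-degree(D)=0, level(D)=1, enqueue
  process G: level=1
    G->B: in-degree(B)=0, level(B)=2, enqueue
    G->E: in-degree(E)=0, level(E)=2, enqueue
    G->H: in-degree(H)=0, level(H)=2, enqueue
  process D: level=1
  process B: level=2
  process E: level=2
  process H: level=2
All levels: A:0, B:2, C:0, D:1, E:2, F:0, G:1, H:2

Answer: A:0, B:2, C:0, D:1, E:2, F:0, G:1, H:2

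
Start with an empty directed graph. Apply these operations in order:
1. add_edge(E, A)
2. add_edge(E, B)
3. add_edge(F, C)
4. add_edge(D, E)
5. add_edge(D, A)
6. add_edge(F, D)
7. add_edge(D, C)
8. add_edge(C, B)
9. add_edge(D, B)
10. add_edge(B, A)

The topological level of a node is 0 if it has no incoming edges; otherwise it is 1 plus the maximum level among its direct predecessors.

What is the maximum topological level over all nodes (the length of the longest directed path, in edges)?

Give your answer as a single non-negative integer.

Answer: 4

Derivation:
Op 1: add_edge(E, A). Edges now: 1
Op 2: add_edge(E, B). Edges now: 2
Op 3: add_edge(F, C). Edges now: 3
Op 4: add_edge(D, E). Edges now: 4
Op 5: add_edge(D, A). Edges now: 5
Op 6: add_edge(F, D). Edges now: 6
Op 7: add_edge(D, C). Edges now: 7
Op 8: add_edge(C, B). Edges now: 8
Op 9: add_edge(D, B). Edges now: 9
Op 10: add_edge(B, A). Edges now: 10
Compute levels (Kahn BFS):
  sources (in-degree 0): F
  process F: level=0
    F->C: in-degree(C)=1, level(C)>=1
    F->D: in-degree(D)=0, level(D)=1, enqueue
  process D: level=1
    D->A: in-degree(A)=2, level(A)>=2
    D->B: in-degree(B)=2, level(B)>=2
    D->C: in-degree(C)=0, level(C)=2, enqueue
    D->E: in-degree(E)=0, level(E)=2, enqueue
  process C: level=2
    C->B: in-degree(B)=1, level(B)>=3
  process E: level=2
    E->A: in-degree(A)=1, level(A)>=3
    E->B: in-degree(B)=0, level(B)=3, enqueue
  process B: level=3
    B->A: in-degree(A)=0, level(A)=4, enqueue
  process A: level=4
All levels: A:4, B:3, C:2, D:1, E:2, F:0
max level = 4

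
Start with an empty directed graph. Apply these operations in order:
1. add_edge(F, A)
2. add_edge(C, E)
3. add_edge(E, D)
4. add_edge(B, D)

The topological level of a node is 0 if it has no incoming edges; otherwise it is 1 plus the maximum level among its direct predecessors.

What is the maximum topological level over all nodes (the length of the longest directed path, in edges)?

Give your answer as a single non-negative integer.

Answer: 2

Derivation:
Op 1: add_edge(F, A). Edges now: 1
Op 2: add_edge(C, E). Edges now: 2
Op 3: add_edge(E, D). Edges now: 3
Op 4: add_edge(B, D). Edges now: 4
Compute levels (Kahn BFS):
  sources (in-degree 0): B, C, F
  process B: level=0
    B->D: in-degree(D)=1, level(D)>=1
  process C: level=0
    C->E: in-degree(E)=0, level(E)=1, enqueue
  process F: level=0
    F->A: in-degree(A)=0, level(A)=1, enqueue
  process E: level=1
    E->D: in-degree(D)=0, level(D)=2, enqueue
  process A: level=1
  process D: level=2
All levels: A:1, B:0, C:0, D:2, E:1, F:0
max level = 2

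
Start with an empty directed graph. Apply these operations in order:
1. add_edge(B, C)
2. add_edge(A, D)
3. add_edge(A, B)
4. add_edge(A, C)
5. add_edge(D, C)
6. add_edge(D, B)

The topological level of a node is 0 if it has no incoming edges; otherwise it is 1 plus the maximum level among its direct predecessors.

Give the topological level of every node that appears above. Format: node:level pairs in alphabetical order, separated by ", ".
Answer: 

Op 1: add_edge(B, C). Edges now: 1
Op 2: add_edge(A, D). Edges now: 2
Op 3: add_edge(A, B). Edges now: 3
Op 4: add_edge(A, C). Edges now: 4
Op 5: add_edge(D, C). Edges now: 5
Op 6: add_edge(D, B). Edges now: 6
Compute levels (Kahn BFS):
  sources (in-degree 0): A
  process A: level=0
    A->B: in-degree(B)=1, level(B)>=1
    A->C: in-degree(C)=2, level(C)>=1
    A->D: in-degree(D)=0, level(D)=1, enqueue
  process D: level=1
    D->B: in-degree(B)=0, level(B)=2, enqueue
    D->C: in-degree(C)=1, level(C)>=2
  process B: level=2
    B->C: in-degree(C)=0, level(C)=3, enqueue
  process C: level=3
All levels: A:0, B:2, C:3, D:1

Answer: A:0, B:2, C:3, D:1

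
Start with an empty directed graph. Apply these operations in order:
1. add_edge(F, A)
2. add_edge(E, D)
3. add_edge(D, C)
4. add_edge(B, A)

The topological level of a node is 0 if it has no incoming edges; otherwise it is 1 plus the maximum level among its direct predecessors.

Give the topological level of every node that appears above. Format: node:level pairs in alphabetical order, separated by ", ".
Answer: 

Op 1: add_edge(F, A). Edges now: 1
Op 2: add_edge(E, D). Edges now: 2
Op 3: add_edge(D, C). Edges now: 3
Op 4: add_edge(B, A). Edges now: 4
Compute levels (Kahn BFS):
  sources (in-degree 0): B, E, F
  process B: level=0
    B->A: in-degree(A)=1, level(A)>=1
  process E: level=0
    E->D: in-degree(D)=0, level(D)=1, enqueue
  process F: level=0
    F->A: in-degree(A)=0, level(A)=1, enqueue
  process D: level=1
    D->C: in-degree(C)=0, level(C)=2, enqueue
  process A: level=1
  process C: level=2
All levels: A:1, B:0, C:2, D:1, E:0, F:0

Answer: A:1, B:0, C:2, D:1, E:0, F:0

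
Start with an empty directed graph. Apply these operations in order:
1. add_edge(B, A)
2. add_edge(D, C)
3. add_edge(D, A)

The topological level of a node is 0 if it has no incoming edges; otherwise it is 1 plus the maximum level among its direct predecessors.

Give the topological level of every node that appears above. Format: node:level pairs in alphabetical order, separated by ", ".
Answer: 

Answer: A:1, B:0, C:1, D:0

Derivation:
Op 1: add_edge(B, A). Edges now: 1
Op 2: add_edge(D, C). Edges now: 2
Op 3: add_edge(D, A). Edges now: 3
Compute levels (Kahn BFS):
  sources (in-degree 0): B, D
  process B: level=0
    B->A: in-degree(A)=1, level(A)>=1
  process D: level=0
    D->A: in-degree(A)=0, level(A)=1, enqueue
    D->C: in-degree(C)=0, level(C)=1, enqueue
  process A: level=1
  process C: level=1
All levels: A:1, B:0, C:1, D:0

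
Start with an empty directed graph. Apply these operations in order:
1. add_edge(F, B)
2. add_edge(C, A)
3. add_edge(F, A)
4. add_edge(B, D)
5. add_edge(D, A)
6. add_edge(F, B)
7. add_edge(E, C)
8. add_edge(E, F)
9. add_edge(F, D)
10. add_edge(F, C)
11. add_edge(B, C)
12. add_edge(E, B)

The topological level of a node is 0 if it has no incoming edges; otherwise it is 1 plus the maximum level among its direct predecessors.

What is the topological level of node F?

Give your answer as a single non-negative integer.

Op 1: add_edge(F, B). Edges now: 1
Op 2: add_edge(C, A). Edges now: 2
Op 3: add_edge(F, A). Edges now: 3
Op 4: add_edge(B, D). Edges now: 4
Op 5: add_edge(D, A). Edges now: 5
Op 6: add_edge(F, B) (duplicate, no change). Edges now: 5
Op 7: add_edge(E, C). Edges now: 6
Op 8: add_edge(E, F). Edges now: 7
Op 9: add_edge(F, D). Edges now: 8
Op 10: add_edge(F, C). Edges now: 9
Op 11: add_edge(B, C). Edges now: 10
Op 12: add_edge(E, B). Edges now: 11
Compute levels (Kahn BFS):
  sources (in-degree 0): E
  process E: level=0
    E->B: in-degree(B)=1, level(B)>=1
    E->C: in-degree(C)=2, level(C)>=1
    E->F: in-degree(F)=0, level(F)=1, enqueue
  process F: level=1
    F->A: in-degree(A)=2, level(A)>=2
    F->B: in-degree(B)=0, level(B)=2, enqueue
    F->C: in-degree(C)=1, level(C)>=2
    F->D: in-degree(D)=1, level(D)>=2
  process B: level=2
    B->C: in-degree(C)=0, level(C)=3, enqueue
    B->D: in-degree(D)=0, level(D)=3, enqueue
  process C: level=3
    C->A: in-degree(A)=1, level(A)>=4
  process D: level=3
    D->A: in-degree(A)=0, level(A)=4, enqueue
  process A: level=4
All levels: A:4, B:2, C:3, D:3, E:0, F:1
level(F) = 1

Answer: 1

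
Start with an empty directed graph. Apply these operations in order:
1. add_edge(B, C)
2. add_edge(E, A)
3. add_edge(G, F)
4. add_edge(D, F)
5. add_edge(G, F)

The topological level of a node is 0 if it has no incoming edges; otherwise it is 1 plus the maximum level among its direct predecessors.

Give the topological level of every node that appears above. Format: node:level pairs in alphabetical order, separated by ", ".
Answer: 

Answer: A:1, B:0, C:1, D:0, E:0, F:1, G:0

Derivation:
Op 1: add_edge(B, C). Edges now: 1
Op 2: add_edge(E, A). Edges now: 2
Op 3: add_edge(G, F). Edges now: 3
Op 4: add_edge(D, F). Edges now: 4
Op 5: add_edge(G, F) (duplicate, no change). Edges now: 4
Compute levels (Kahn BFS):
  sources (in-degree 0): B, D, E, G
  process B: level=0
    B->C: in-degree(C)=0, level(C)=1, enqueue
  process D: level=0
    D->F: in-degree(F)=1, level(F)>=1
  process E: level=0
    E->A: in-degree(A)=0, level(A)=1, enqueue
  process G: level=0
    G->F: in-degree(F)=0, level(F)=1, enqueue
  process C: level=1
  process A: level=1
  process F: level=1
All levels: A:1, B:0, C:1, D:0, E:0, F:1, G:0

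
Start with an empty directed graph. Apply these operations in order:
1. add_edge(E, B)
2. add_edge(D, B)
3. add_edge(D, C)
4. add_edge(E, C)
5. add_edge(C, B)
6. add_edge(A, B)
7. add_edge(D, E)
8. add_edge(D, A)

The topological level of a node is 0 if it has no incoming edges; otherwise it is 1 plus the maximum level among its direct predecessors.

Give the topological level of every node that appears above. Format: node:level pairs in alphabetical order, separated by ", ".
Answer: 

Op 1: add_edge(E, B). Edges now: 1
Op 2: add_edge(D, B). Edges now: 2
Op 3: add_edge(D, C). Edges now: 3
Op 4: add_edge(E, C). Edges now: 4
Op 5: add_edge(C, B). Edges now: 5
Op 6: add_edge(A, B). Edges now: 6
Op 7: add_edge(D, E). Edges now: 7
Op 8: add_edge(D, A). Edges now: 8
Compute levels (Kahn BFS):
  sources (in-degree 0): D
  process D: level=0
    D->A: in-degree(A)=0, level(A)=1, enqueue
    D->B: in-degree(B)=3, level(B)>=1
    D->C: in-degree(C)=1, level(C)>=1
    D->E: in-degree(E)=0, level(E)=1, enqueue
  process A: level=1
    A->B: in-degree(B)=2, level(B)>=2
  process E: level=1
    E->B: in-degree(B)=1, level(B)>=2
    E->C: in-degree(C)=0, level(C)=2, enqueue
  process C: level=2
    C->B: in-degree(B)=0, level(B)=3, enqueue
  process B: level=3
All levels: A:1, B:3, C:2, D:0, E:1

Answer: A:1, B:3, C:2, D:0, E:1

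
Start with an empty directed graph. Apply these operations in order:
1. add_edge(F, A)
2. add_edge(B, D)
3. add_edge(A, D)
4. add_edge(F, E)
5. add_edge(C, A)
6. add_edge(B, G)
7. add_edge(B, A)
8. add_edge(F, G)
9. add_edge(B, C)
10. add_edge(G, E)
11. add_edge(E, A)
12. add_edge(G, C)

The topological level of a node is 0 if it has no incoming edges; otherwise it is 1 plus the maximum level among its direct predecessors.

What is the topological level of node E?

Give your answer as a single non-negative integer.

Answer: 2

Derivation:
Op 1: add_edge(F, A). Edges now: 1
Op 2: add_edge(B, D). Edges now: 2
Op 3: add_edge(A, D). Edges now: 3
Op 4: add_edge(F, E). Edges now: 4
Op 5: add_edge(C, A). Edges now: 5
Op 6: add_edge(B, G). Edges now: 6
Op 7: add_edge(B, A). Edges now: 7
Op 8: add_edge(F, G). Edges now: 8
Op 9: add_edge(B, C). Edges now: 9
Op 10: add_edge(G, E). Edges now: 10
Op 11: add_edge(E, A). Edges now: 11
Op 12: add_edge(G, C). Edges now: 12
Compute levels (Kahn BFS):
  sources (in-degree 0): B, F
  process B: level=0
    B->A: in-degree(A)=3, level(A)>=1
    B->C: in-degree(C)=1, level(C)>=1
    B->D: in-degree(D)=1, level(D)>=1
    B->G: in-degree(G)=1, level(G)>=1
  process F: level=0
    F->A: in-degree(A)=2, level(A)>=1
    F->E: in-degree(E)=1, level(E)>=1
    F->G: in-degree(G)=0, level(G)=1, enqueue
  process G: level=1
    G->C: in-degree(C)=0, level(C)=2, enqueue
    G->E: in-degree(E)=0, level(E)=2, enqueue
  process C: level=2
    C->A: in-degree(A)=1, level(A)>=3
  process E: level=2
    E->A: in-degree(A)=0, level(A)=3, enqueue
  process A: level=3
    A->D: in-degree(D)=0, level(D)=4, enqueue
  process D: level=4
All levels: A:3, B:0, C:2, D:4, E:2, F:0, G:1
level(E) = 2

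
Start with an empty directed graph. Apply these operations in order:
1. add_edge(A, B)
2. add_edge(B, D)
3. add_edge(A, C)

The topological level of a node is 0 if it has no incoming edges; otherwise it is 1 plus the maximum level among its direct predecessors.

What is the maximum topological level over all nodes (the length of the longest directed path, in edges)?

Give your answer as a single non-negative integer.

Op 1: add_edge(A, B). Edges now: 1
Op 2: add_edge(B, D). Edges now: 2
Op 3: add_edge(A, C). Edges now: 3
Compute levels (Kahn BFS):
  sources (in-degree 0): A
  process A: level=0
    A->B: in-degree(B)=0, level(B)=1, enqueue
    A->C: in-degree(C)=0, level(C)=1, enqueue
  process B: level=1
    B->D: in-degree(D)=0, level(D)=2, enqueue
  process C: level=1
  process D: level=2
All levels: A:0, B:1, C:1, D:2
max level = 2

Answer: 2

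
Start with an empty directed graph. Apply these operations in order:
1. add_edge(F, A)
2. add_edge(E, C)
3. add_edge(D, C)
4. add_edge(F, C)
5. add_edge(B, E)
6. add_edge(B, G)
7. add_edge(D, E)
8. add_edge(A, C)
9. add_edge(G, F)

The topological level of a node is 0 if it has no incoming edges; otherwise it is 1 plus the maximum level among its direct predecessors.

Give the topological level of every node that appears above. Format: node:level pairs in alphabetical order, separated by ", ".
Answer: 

Answer: A:3, B:0, C:4, D:0, E:1, F:2, G:1

Derivation:
Op 1: add_edge(F, A). Edges now: 1
Op 2: add_edge(E, C). Edges now: 2
Op 3: add_edge(D, C). Edges now: 3
Op 4: add_edge(F, C). Edges now: 4
Op 5: add_edge(B, E). Edges now: 5
Op 6: add_edge(B, G). Edges now: 6
Op 7: add_edge(D, E). Edges now: 7
Op 8: add_edge(A, C). Edges now: 8
Op 9: add_edge(G, F). Edges now: 9
Compute levels (Kahn BFS):
  sources (in-degree 0): B, D
  process B: level=0
    B->E: in-degree(E)=1, level(E)>=1
    B->G: in-degree(G)=0, level(G)=1, enqueue
  process D: level=0
    D->C: in-degree(C)=3, level(C)>=1
    D->E: in-degree(E)=0, level(E)=1, enqueue
  process G: level=1
    G->F: in-degree(F)=0, level(F)=2, enqueue
  process E: level=1
    E->C: in-degree(C)=2, level(C)>=2
  process F: level=2
    F->A: in-degree(A)=0, level(A)=3, enqueue
    F->C: in-degree(C)=1, level(C)>=3
  process A: level=3
    A->C: in-degree(C)=0, level(C)=4, enqueue
  process C: level=4
All levels: A:3, B:0, C:4, D:0, E:1, F:2, G:1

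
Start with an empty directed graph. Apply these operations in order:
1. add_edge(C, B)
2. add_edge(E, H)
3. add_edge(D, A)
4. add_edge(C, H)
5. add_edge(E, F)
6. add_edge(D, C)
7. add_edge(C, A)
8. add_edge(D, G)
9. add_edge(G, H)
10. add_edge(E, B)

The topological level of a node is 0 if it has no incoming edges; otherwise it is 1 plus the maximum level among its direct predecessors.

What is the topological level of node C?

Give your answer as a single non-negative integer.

Op 1: add_edge(C, B). Edges now: 1
Op 2: add_edge(E, H). Edges now: 2
Op 3: add_edge(D, A). Edges now: 3
Op 4: add_edge(C, H). Edges now: 4
Op 5: add_edge(E, F). Edges now: 5
Op 6: add_edge(D, C). Edges now: 6
Op 7: add_edge(C, A). Edges now: 7
Op 8: add_edge(D, G). Edges now: 8
Op 9: add_edge(G, H). Edges now: 9
Op 10: add_edge(E, B). Edges now: 10
Compute levels (Kahn BFS):
  sources (in-degree 0): D, E
  process D: level=0
    D->A: in-degree(A)=1, level(A)>=1
    D->C: in-degree(C)=0, level(C)=1, enqueue
    D->G: in-degree(G)=0, level(G)=1, enqueue
  process E: level=0
    E->B: in-degree(B)=1, level(B)>=1
    E->F: in-degree(F)=0, level(F)=1, enqueue
    E->H: in-degree(H)=2, level(H)>=1
  process C: level=1
    C->A: in-degree(A)=0, level(A)=2, enqueue
    C->B: in-degree(B)=0, level(B)=2, enqueue
    C->H: in-degree(H)=1, level(H)>=2
  process G: level=1
    G->H: in-degree(H)=0, level(H)=2, enqueue
  process F: level=1
  process A: level=2
  process B: level=2
  process H: level=2
All levels: A:2, B:2, C:1, D:0, E:0, F:1, G:1, H:2
level(C) = 1

Answer: 1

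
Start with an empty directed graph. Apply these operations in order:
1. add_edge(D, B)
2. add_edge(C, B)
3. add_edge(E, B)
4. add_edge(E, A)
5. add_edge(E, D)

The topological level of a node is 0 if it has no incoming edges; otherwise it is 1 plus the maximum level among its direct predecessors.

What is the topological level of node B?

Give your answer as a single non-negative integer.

Answer: 2

Derivation:
Op 1: add_edge(D, B). Edges now: 1
Op 2: add_edge(C, B). Edges now: 2
Op 3: add_edge(E, B). Edges now: 3
Op 4: add_edge(E, A). Edges now: 4
Op 5: add_edge(E, D). Edges now: 5
Compute levels (Kahn BFS):
  sources (in-degree 0): C, E
  process C: level=0
    C->B: in-degree(B)=2, level(B)>=1
  process E: level=0
    E->A: in-degree(A)=0, level(A)=1, enqueue
    E->B: in-degree(B)=1, level(B)>=1
    E->D: in-degree(D)=0, level(D)=1, enqueue
  process A: level=1
  process D: level=1
    D->B: in-degree(B)=0, level(B)=2, enqueue
  process B: level=2
All levels: A:1, B:2, C:0, D:1, E:0
level(B) = 2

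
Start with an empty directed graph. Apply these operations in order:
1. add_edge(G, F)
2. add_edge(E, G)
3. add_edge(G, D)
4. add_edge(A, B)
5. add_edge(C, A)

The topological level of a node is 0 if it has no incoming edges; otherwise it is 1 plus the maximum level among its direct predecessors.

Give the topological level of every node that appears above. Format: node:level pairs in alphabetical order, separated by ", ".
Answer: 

Op 1: add_edge(G, F). Edges now: 1
Op 2: add_edge(E, G). Edges now: 2
Op 3: add_edge(G, D). Edges now: 3
Op 4: add_edge(A, B). Edges now: 4
Op 5: add_edge(C, A). Edges now: 5
Compute levels (Kahn BFS):
  sources (in-degree 0): C, E
  process C: level=0
    C->A: in-degree(A)=0, level(A)=1, enqueue
  process E: level=0
    E->G: in-degree(G)=0, level(G)=1, enqueue
  process A: level=1
    A->B: in-degree(B)=0, level(B)=2, enqueue
  process G: level=1
    G->D: in-degree(D)=0, level(D)=2, enqueue
    G->F: in-degree(F)=0, level(F)=2, enqueue
  process B: level=2
  process D: level=2
  process F: level=2
All levels: A:1, B:2, C:0, D:2, E:0, F:2, G:1

Answer: A:1, B:2, C:0, D:2, E:0, F:2, G:1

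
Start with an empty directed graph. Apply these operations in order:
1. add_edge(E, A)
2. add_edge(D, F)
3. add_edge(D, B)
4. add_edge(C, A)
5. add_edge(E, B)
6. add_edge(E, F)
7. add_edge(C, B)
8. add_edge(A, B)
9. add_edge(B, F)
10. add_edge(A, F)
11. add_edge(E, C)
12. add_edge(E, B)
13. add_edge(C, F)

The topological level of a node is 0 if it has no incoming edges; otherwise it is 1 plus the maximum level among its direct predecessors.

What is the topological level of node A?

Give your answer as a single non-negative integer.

Answer: 2

Derivation:
Op 1: add_edge(E, A). Edges now: 1
Op 2: add_edge(D, F). Edges now: 2
Op 3: add_edge(D, B). Edges now: 3
Op 4: add_edge(C, A). Edges now: 4
Op 5: add_edge(E, B). Edges now: 5
Op 6: add_edge(E, F). Edges now: 6
Op 7: add_edge(C, B). Edges now: 7
Op 8: add_edge(A, B). Edges now: 8
Op 9: add_edge(B, F). Edges now: 9
Op 10: add_edge(A, F). Edges now: 10
Op 11: add_edge(E, C). Edges now: 11
Op 12: add_edge(E, B) (duplicate, no change). Edges now: 11
Op 13: add_edge(C, F). Edges now: 12
Compute levels (Kahn BFS):
  sources (in-degree 0): D, E
  process D: level=0
    D->B: in-degree(B)=3, level(B)>=1
    D->F: in-degree(F)=4, level(F)>=1
  process E: level=0
    E->A: in-degree(A)=1, level(A)>=1
    E->B: in-degree(B)=2, level(B)>=1
    E->C: in-degree(C)=0, level(C)=1, enqueue
    E->F: in-degree(F)=3, level(F)>=1
  process C: level=1
    C->A: in-degree(A)=0, level(A)=2, enqueue
    C->B: in-degree(B)=1, level(B)>=2
    C->F: in-degree(F)=2, level(F)>=2
  process A: level=2
    A->B: in-degree(B)=0, level(B)=3, enqueue
    A->F: in-degree(F)=1, level(F)>=3
  process B: level=3
    B->F: in-degree(F)=0, level(F)=4, enqueue
  process F: level=4
All levels: A:2, B:3, C:1, D:0, E:0, F:4
level(A) = 2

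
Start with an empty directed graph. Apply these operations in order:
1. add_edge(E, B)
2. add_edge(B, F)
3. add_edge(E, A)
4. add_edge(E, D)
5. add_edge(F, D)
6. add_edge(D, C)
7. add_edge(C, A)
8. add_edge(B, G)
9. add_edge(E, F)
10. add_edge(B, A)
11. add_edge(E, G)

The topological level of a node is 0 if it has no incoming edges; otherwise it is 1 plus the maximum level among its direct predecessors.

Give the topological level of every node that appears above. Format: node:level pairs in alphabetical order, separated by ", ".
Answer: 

Op 1: add_edge(E, B). Edges now: 1
Op 2: add_edge(B, F). Edges now: 2
Op 3: add_edge(E, A). Edges now: 3
Op 4: add_edge(E, D). Edges now: 4
Op 5: add_edge(F, D). Edges now: 5
Op 6: add_edge(D, C). Edges now: 6
Op 7: add_edge(C, A). Edges now: 7
Op 8: add_edge(B, G). Edges now: 8
Op 9: add_edge(E, F). Edges now: 9
Op 10: add_edge(B, A). Edges now: 10
Op 11: add_edge(E, G). Edges now: 11
Compute levels (Kahn BFS):
  sources (in-degree 0): E
  process E: level=0
    E->A: in-degree(A)=2, level(A)>=1
    E->B: in-degree(B)=0, level(B)=1, enqueue
    E->D: in-degree(D)=1, level(D)>=1
    E->F: in-degree(F)=1, level(F)>=1
    E->G: in-degree(G)=1, level(G)>=1
  process B: level=1
    B->A: in-degree(A)=1, level(A)>=2
    B->F: in-degree(F)=0, level(F)=2, enqueue
    B->G: in-degree(G)=0, level(G)=2, enqueue
  process F: level=2
    F->D: in-degree(D)=0, level(D)=3, enqueue
  process G: level=2
  process D: level=3
    D->C: in-degree(C)=0, level(C)=4, enqueue
  process C: level=4
    C->A: in-degree(A)=0, level(A)=5, enqueue
  process A: level=5
All levels: A:5, B:1, C:4, D:3, E:0, F:2, G:2

Answer: A:5, B:1, C:4, D:3, E:0, F:2, G:2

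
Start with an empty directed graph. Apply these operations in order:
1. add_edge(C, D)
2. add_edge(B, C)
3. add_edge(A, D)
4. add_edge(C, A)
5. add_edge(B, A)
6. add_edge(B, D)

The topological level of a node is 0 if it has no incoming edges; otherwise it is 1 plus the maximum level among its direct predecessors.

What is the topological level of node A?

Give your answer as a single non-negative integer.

Answer: 2

Derivation:
Op 1: add_edge(C, D). Edges now: 1
Op 2: add_edge(B, C). Edges now: 2
Op 3: add_edge(A, D). Edges now: 3
Op 4: add_edge(C, A). Edges now: 4
Op 5: add_edge(B, A). Edges now: 5
Op 6: add_edge(B, D). Edges now: 6
Compute levels (Kahn BFS):
  sources (in-degree 0): B
  process B: level=0
    B->A: in-degree(A)=1, level(A)>=1
    B->C: in-degree(C)=0, level(C)=1, enqueue
    B->D: in-degree(D)=2, level(D)>=1
  process C: level=1
    C->A: in-degree(A)=0, level(A)=2, enqueue
    C->D: in-degree(D)=1, level(D)>=2
  process A: level=2
    A->D: in-degree(D)=0, level(D)=3, enqueue
  process D: level=3
All levels: A:2, B:0, C:1, D:3
level(A) = 2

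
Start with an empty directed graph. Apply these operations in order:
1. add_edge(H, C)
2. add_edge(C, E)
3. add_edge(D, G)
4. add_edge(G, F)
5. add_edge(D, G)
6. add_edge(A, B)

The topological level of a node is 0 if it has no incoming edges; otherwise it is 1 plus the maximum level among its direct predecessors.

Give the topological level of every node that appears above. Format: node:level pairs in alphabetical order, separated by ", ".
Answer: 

Answer: A:0, B:1, C:1, D:0, E:2, F:2, G:1, H:0

Derivation:
Op 1: add_edge(H, C). Edges now: 1
Op 2: add_edge(C, E). Edges now: 2
Op 3: add_edge(D, G). Edges now: 3
Op 4: add_edge(G, F). Edges now: 4
Op 5: add_edge(D, G) (duplicate, no change). Edges now: 4
Op 6: add_edge(A, B). Edges now: 5
Compute levels (Kahn BFS):
  sources (in-degree 0): A, D, H
  process A: level=0
    A->B: in-degree(B)=0, level(B)=1, enqueue
  process D: level=0
    D->G: in-degree(G)=0, level(G)=1, enqueue
  process H: level=0
    H->C: in-degree(C)=0, level(C)=1, enqueue
  process B: level=1
  process G: level=1
    G->F: in-degree(F)=0, level(F)=2, enqueue
  process C: level=1
    C->E: in-degree(E)=0, level(E)=2, enqueue
  process F: level=2
  process E: level=2
All levels: A:0, B:1, C:1, D:0, E:2, F:2, G:1, H:0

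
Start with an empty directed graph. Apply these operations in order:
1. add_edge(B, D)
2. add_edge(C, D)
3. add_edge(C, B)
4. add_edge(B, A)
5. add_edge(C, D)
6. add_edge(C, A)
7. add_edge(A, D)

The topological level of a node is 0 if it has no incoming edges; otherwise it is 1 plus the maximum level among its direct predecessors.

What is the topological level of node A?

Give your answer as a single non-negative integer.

Answer: 2

Derivation:
Op 1: add_edge(B, D). Edges now: 1
Op 2: add_edge(C, D). Edges now: 2
Op 3: add_edge(C, B). Edges now: 3
Op 4: add_edge(B, A). Edges now: 4
Op 5: add_edge(C, D) (duplicate, no change). Edges now: 4
Op 6: add_edge(C, A). Edges now: 5
Op 7: add_edge(A, D). Edges now: 6
Compute levels (Kahn BFS):
  sources (in-degree 0): C
  process C: level=0
    C->A: in-degree(A)=1, level(A)>=1
    C->B: in-degree(B)=0, level(B)=1, enqueue
    C->D: in-degree(D)=2, level(D)>=1
  process B: level=1
    B->A: in-degree(A)=0, level(A)=2, enqueue
    B->D: in-degree(D)=1, level(D)>=2
  process A: level=2
    A->D: in-degree(D)=0, level(D)=3, enqueue
  process D: level=3
All levels: A:2, B:1, C:0, D:3
level(A) = 2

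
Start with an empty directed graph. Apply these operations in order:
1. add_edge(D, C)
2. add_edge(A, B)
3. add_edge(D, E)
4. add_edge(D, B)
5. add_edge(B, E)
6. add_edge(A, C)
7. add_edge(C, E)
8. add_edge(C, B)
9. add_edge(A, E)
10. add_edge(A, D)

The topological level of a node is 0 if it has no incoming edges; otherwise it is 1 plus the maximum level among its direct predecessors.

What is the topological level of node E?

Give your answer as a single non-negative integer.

Op 1: add_edge(D, C). Edges now: 1
Op 2: add_edge(A, B). Edges now: 2
Op 3: add_edge(D, E). Edges now: 3
Op 4: add_edge(D, B). Edges now: 4
Op 5: add_edge(B, E). Edges now: 5
Op 6: add_edge(A, C). Edges now: 6
Op 7: add_edge(C, E). Edges now: 7
Op 8: add_edge(C, B). Edges now: 8
Op 9: add_edge(A, E). Edges now: 9
Op 10: add_edge(A, D). Edges now: 10
Compute levels (Kahn BFS):
  sources (in-degree 0): A
  process A: level=0
    A->B: in-degree(B)=2, level(B)>=1
    A->C: in-degree(C)=1, level(C)>=1
    A->D: in-degree(D)=0, level(D)=1, enqueue
    A->E: in-degree(E)=3, level(E)>=1
  process D: level=1
    D->B: in-degree(B)=1, level(B)>=2
    D->C: in-degree(C)=0, level(C)=2, enqueue
    D->E: in-degree(E)=2, level(E)>=2
  process C: level=2
    C->B: in-degree(B)=0, level(B)=3, enqueue
    C->E: in-degree(E)=1, level(E)>=3
  process B: level=3
    B->E: in-degree(E)=0, level(E)=4, enqueue
  process E: level=4
All levels: A:0, B:3, C:2, D:1, E:4
level(E) = 4

Answer: 4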